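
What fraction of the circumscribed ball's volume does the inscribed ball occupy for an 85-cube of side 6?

The radii are 6/2 and 6√85/2, so the volume ratio is (1/√85)^85 = 85^{-85/2} ≈ 9.99299e-83.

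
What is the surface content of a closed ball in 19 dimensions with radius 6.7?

S_19(6.7) = 2·π^(19/2)·(6.7)^18 / Γ(19/2) ≈ 6.55673e+14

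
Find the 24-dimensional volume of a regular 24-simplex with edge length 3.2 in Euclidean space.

V = (3.2^24 / 24!) · √((24+1) / 2^24) ≈ 2.61519e-15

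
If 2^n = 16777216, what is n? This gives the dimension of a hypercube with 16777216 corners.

2^n = 16777216 ⇒ n = log_2(16777216) = 24.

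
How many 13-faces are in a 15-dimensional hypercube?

f_13(15-cube) = (15 choose 13) · 2^2 = 420.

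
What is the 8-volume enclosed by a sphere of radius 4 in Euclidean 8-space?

V = 8192·π^4/3 ≈ 265992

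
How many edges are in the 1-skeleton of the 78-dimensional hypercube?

Each of the 2^78 = 302231454903657293676544 vertices has degree 78; total edges = 78·2^78/2 = 11787026741242634453385216.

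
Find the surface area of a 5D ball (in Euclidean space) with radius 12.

S = n·V_n(r)/r = 5·V_5(12)/12 (volume-to-surface relation), giving 55296·π^2 ≈ 545750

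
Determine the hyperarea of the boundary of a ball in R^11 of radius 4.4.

S_11(4.4) = 2·π^(11/2)·(4.4)^10 / Γ(11/2) ≈ 5.63669e+07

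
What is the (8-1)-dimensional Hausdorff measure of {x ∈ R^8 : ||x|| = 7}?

The surface area of an n-ball is 2π^(n/2) r^(n-1) / Γ(n/2). For n=8, r=7: 823543·π^4/3 ≈ 2.67402e+07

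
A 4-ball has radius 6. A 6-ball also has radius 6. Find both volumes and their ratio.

V_4(6) ≈ 6395.5. V_6(6) ≈ 241105. Ratio V_4/V_6 ≈ 0.02653.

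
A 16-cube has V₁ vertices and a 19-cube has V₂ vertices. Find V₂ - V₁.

V₁ = 2^16 = 65536. V₂ = 2^19 = 524288. V₂ - V₁ = 458752.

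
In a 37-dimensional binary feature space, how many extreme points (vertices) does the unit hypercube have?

An n-cube has 2^n vertices; for n = 37 that is 2^37 = 137438953472.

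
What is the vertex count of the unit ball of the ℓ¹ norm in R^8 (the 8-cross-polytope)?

The 8-dimensional cross-polytope has 2n = 2·8 = 16 vertices.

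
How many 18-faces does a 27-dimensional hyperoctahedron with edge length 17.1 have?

f_18(27-orthoplex) = 2^19 · (27 choose 19) = 1163958681600.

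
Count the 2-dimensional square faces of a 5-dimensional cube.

An n-cube has C(n,k)·2^(n-k) k-faces. Here C(5,2)·2^3 = 10·8 = 80.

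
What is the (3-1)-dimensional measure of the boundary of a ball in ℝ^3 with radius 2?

S_3(2) = 2·π^(3/2)·(2)^2 / Γ(3/2) = 4πr² = 4π·(2)² ≈ 50.2655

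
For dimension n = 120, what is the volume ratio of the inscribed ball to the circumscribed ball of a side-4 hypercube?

The radii are 4/2 and 4√120/2, so the volume ratio is (1/√120)^120 = 120^{-120/2} ≈ 1.7747e-125.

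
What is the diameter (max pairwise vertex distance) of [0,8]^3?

d = √(8² + 8² + ... + 8²) [3 terms] = √(3·8²) = 8√3 ≈ 13.8564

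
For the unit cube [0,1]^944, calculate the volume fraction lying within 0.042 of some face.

The inner cube has side 1-2·0.042 = 0.916 and volume (0.916)^944 ≈ 1.07e-36, so the shell holds 1 - 1.07e-36 of the volume.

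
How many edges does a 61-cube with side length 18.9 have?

Number of 1-faces = C(61,1)·2^(61-1) = 61·1152921504606846976 = 70328211781017665536.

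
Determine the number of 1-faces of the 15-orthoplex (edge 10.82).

Number of 1-faces = 2^(1+1) · C(15,1+1) = 4 · 105 = 420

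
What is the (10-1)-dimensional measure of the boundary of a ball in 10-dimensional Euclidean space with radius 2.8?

S = n·V_n(r)/r = 10·V_10(2.8)/2.8 (volume-to-surface relation), giving 269768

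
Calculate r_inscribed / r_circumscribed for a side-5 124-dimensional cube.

r_in / r_out = (5/2) / (5√124/2) = 1/√124 ≈ 0.0898027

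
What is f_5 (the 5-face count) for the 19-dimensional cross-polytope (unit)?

Each 5-face is the convex hull of 6 vertices, one chosen as ±e_i from each of 6 distinct axes: 2^6·C(19,6) = 1736448.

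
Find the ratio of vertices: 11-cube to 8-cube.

The 11-cube has 2^11 = 2048 vertices. The 8-cube has 2^8 = 256 vertices. Ratio: 2048/256 = 8.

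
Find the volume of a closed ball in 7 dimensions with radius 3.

V_7(3) = π^(7/2) · (3)^7 / Γ(7/2 + 1) = 11664·π^3/35 ≈ 10333.1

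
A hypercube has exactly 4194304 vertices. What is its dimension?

Since 2^n = 4194304, we have n = 22.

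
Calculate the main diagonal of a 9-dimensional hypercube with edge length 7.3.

The space diagonal of an n-cube of side s is s√n. Here 7.3·√9 = 21.9.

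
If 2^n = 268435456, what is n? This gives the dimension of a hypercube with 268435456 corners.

n = log_2(268435456) = 28.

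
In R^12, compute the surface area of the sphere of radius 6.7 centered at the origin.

The surface area of an n-ball is 2π^(n/2) r^(n-1) / Γ(n/2). For n=12, r=6.7: 1.95691e+10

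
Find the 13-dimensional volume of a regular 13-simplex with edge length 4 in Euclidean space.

For a regular n-simplex with edge a, V = (a^n / n!)·√((n+1)/2^n). With a=4, n=13: V ≈ 0.000445521.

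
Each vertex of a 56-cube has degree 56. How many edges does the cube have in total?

Number of 1-faces = C(56,1)·2^(56-1) = 56·36028797018963968 = 2017612633061982208.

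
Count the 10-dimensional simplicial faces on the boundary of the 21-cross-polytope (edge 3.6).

An n-cross-polytope has 2^(k+1)·C(n,k+1) k-faces. Here 2^11·C(21,11) = 2048·352716 = 722362368.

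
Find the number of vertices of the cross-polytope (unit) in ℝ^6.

Each 0-face is the convex hull of 1 vertex, one chosen as ±e_i from each of 1 distinct axis: 2^1·C(6,1) = 12.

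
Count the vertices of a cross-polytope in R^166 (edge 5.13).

An n-cross-polytope has 2n vertices; here n = 166, giving 332.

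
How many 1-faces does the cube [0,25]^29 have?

Number of 1-faces = C(29,1)·2^(29-1) = 29·268435456 = 7784628224.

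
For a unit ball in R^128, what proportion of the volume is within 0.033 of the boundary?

Shell fraction = 1 - (1-0.033)^128 ≈ 0.986367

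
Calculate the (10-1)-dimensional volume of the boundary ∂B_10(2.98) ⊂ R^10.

The surface area of an n-ball is 2π^(n/2) r^(n-1) / Γ(n/2). For n=10, r=2.98: 472623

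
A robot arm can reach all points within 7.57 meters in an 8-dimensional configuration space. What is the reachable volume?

The n-ball volume is π^(n/2)·r^n/Γ(n/2+1). With n=8, r=7.57: V ≈ 4.37679e+07.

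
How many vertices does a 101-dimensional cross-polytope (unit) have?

An n-cross-polytope has 2n vertices; here n = 101, giving 202.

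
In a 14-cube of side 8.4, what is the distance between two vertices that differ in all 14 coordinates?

d = √(8.4² + 8.4² + ... + 8.4²) [14 terms] = √(14·8.4²) = 8.4√14 ≈ 31.4299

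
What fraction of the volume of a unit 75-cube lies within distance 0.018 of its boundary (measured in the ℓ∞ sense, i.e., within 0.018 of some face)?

The inner cube has side 1-2·0.018 = 0.964 and volume (0.964)^75 ≈ 0.06394, so the shell holds 0.936059 of the volume.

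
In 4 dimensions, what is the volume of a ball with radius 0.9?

The n-ball volume is π^(n/2)·r^n/Γ(n/2+1). With n=4, r=0.9: V ≈ 3.23772.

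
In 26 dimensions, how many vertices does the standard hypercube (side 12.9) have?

An n-cube has 2^n vertices; for n = 26 that is 2^26 = 67108864.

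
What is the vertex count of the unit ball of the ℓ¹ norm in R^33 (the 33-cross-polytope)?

An n-cross-polytope has 2n vertices; here n = 33, giving 66.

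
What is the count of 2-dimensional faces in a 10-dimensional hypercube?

An n-cube has C(n,k)·2^(n-k) k-faces. Here C(10,2)·2^8 = 45·256 = 11520.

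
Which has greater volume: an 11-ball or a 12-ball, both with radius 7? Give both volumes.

V_11(7) ≈ 3.72549e+09. V_12(7) ≈ 1.84818e+10. The 12-ball is larger.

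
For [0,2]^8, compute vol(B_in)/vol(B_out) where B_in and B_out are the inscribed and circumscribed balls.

V_in / V_out = (r_in/r_out)^8 = (1/√8)^8 = 8^(-8/2) ≈ 0.000244141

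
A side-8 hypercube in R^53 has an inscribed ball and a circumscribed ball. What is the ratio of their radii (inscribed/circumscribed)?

For an n-cube of any side s, the inradius is s/2 and the circumradius is s√n/2, so the ratio is 1/√53 ≈ 0.137361.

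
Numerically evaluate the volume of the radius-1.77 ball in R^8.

V_8(1.77) = π^(8/2) · (1.77)^8 / Γ(8/2 + 1) ≈ 390.998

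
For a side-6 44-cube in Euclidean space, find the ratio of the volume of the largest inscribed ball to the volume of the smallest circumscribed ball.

Volume scales as r^n, and r_in/r_out = 1/√44, giving (1/√44)^44 ≈ 6.98299e-37.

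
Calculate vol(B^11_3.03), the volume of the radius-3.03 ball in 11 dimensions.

Volume = π^{11/2}·(3.03)^11/Γ(13/2) ≈ 372369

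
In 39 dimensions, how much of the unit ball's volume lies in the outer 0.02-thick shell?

Shell fraction = 1 - (1-0.02)^39 ≈ 0.545204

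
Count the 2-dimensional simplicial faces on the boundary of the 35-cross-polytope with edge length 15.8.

f_2(35-orthoplex) = 2^3 · (35 choose 3) = 52360.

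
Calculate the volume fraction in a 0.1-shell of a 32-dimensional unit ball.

V(inner)/V(outer) = ((1-0.1)/1)^32 ≈ 0.03434, so the shell fraction is 0.965663.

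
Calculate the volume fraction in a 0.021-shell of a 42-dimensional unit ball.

1 - (1-0.021)^42 ≈ 0.589916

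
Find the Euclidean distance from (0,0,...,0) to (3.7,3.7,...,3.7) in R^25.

d = √(3.7² + 3.7² + ... + 3.7²) [25 terms] = √(25·3.7²) = 3.7√25 = 18.5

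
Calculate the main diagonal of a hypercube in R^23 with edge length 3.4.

The space diagonal of an n-cube of side s is s√n. Here 3.4·√23 ≈ 16.3058.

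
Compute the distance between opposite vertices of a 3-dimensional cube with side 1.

||(1,1,...,1)|| = √(3)·1 ≈ 1.73205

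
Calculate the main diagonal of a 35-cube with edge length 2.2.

||(2.2,2.2,...,2.2)|| = √(35)·2.2 ≈ 13.0154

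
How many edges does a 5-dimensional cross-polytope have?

Number of 1-faces = 2^(1+1) · C(5,1+1) = 4 · 10 = 40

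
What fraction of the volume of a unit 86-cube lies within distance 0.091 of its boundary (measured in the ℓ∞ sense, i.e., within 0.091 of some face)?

1 - (1 - 2·0.091)^86 = 1 - 0.818^86 ≈ 0.9999999686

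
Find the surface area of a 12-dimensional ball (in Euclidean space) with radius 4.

The surface area of an n-ball is 2π^(n/2) r^(n-1) / Γ(n/2). For n=12, r=4: 1048576·π^6/15 ≈ 6.7206e+07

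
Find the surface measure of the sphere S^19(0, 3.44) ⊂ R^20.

|∂B_20(3.44)| ≈ 8.07934e+09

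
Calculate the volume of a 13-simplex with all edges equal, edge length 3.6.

V_13 = √(14) · 3.6^13 / (13! · 2^(13/2)) ≈ 0.000113246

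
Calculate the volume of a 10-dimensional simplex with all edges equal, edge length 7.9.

V = (7.9^10 / 10!) · √((10+1) / 2^10) ≈ 27.043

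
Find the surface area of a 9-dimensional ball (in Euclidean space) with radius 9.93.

The surface area of an n-ball is 2π^(n/2) r^(n-1) / Γ(n/2). For n=9, r=9.93: 2.80643e+09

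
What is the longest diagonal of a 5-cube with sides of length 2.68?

The space diagonal of an n-cube of side s is s√n. Here 2.68·√5 ≈ 5.99266.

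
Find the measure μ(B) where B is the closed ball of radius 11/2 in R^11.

Volume = π^{11/2}·(11/2)^11/Γ(13/2) = 25937424601·π^5/30240 ≈ 2.62479e+08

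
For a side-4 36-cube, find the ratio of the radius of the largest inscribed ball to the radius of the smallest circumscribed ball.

r_in / r_out = (4/2) / (4√36/2) = 1/√36 ≈ 0.166667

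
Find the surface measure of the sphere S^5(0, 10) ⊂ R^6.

The surface area of an n-ball is 2π^(n/2) r^(n-1) / Γ(n/2). For n=6, r=10: 100000·π^3 ≈ 3.10063e+06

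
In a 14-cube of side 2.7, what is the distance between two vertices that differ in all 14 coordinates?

Diagonal = √14 · 2.7 ≈ 10.1025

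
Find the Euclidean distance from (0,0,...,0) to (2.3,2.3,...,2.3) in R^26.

||(2.3,2.3,...,2.3)|| = √(26)·2.3 ≈ 11.7277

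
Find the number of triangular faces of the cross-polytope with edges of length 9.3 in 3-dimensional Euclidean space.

Number of 2-faces = 2^(2+1) · C(3,2+1) = 8 · 1 = 8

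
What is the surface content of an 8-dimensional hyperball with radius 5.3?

S_8(5.3) = 2·π^(8/2)·(5.3)^7 / Γ(8/2) ≈ 3.81425e+06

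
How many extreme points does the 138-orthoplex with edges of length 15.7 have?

The vertices are ±e_1, ..., ±e_138, so there are 2·138 = 276.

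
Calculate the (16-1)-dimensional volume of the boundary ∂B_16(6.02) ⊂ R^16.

|∂B_16(6.02)| ≈ 1.861e+12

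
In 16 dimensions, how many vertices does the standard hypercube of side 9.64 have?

An n-cube has 2^n vertices; for n = 16 that is 2^16 = 65536.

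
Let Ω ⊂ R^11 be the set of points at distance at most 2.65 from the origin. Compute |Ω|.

The n-ball volume is π^(n/2)·r^n/Γ(n/2+1). With n=11, r=2.65: V ≈ 85272.6.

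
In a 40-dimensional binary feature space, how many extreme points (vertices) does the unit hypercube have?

An n-cube has 2^n vertices; for n = 40 that is 2^40 = 1099511627776.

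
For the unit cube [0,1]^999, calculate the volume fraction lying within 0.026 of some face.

The inner cube has side 1-2·0.026 = 0.948 and volume (0.948)^999 ≈ 6.785e-24, so the shell holds 1 - 6.785e-24 of the volume.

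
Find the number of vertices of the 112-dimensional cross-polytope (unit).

The 112-dimensional cross-polytope has 2n = 2·112 = 224 vertices.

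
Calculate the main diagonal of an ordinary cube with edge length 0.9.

||(0.9,0.9,...,0.9)|| = √(3)·0.9 ≈ 1.55885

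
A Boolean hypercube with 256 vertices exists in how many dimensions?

Since 2^n = 256, we have n = 8.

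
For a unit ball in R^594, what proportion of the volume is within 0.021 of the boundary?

V(inner)/V(outer) = ((1-0.021)/1)^594 ≈ 3.349e-06, so the shell fraction is 0.999996651.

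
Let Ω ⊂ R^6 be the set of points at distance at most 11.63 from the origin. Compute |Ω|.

V_6(11.63) = π^(6/2) · (11.63)^6 / Γ(6/2 + 1) ≈ 1.27872e+07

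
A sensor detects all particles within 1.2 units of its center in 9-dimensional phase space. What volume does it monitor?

Volume = π^{9/2}·(1.2)^9/Γ(11/2) ≈ 17.0196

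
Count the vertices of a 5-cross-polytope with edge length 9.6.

The 5-dimensional cross-polytope has 2n = 2·5 = 10 vertices.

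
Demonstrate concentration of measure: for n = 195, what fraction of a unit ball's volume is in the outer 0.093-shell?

1 - (1-0.093)^195 ≈ 0.9999999946 ≈ 99.999999%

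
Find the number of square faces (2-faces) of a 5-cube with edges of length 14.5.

Number of 2-faces = C(5,2) · 2^(5-2) = 10 · 8 = 80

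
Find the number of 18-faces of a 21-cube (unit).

Number of 18-faces = C(21,18) · 2^(21-18) = 1330 · 8 = 10640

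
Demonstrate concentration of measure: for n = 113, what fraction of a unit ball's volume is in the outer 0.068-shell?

1 - (1-0.068)^113 ≈ 0.99965 ≈ 99.9650%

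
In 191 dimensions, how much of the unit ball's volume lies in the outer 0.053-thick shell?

1 - (1-0.053)^191 ≈ 0.99997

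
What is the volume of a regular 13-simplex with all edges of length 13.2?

For a regular n-simplex with edge a, V = (a^n / n!)·√((n+1)/2^n). With a=13.2, n=13: V ≈ 2452.17.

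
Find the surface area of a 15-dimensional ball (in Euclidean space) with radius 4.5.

S_15(4.5) = 2·π^(15/2)·(4.5)^14 / Γ(15/2) = 847288609443·π^7/320320 ≈ 7.98907e+09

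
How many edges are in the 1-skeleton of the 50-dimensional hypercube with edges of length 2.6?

An n-cube has n·2^(n-1) edges. With n = 50: 50·562949953421312 = 28147497671065600.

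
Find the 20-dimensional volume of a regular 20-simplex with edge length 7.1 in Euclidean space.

Volume = 7.1^20 · √(21/2^20) / 20! ≈ 0.000194918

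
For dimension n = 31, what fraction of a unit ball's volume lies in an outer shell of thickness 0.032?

1 - (1-0.032)^31 ≈ 0.635132 ≈ 63.51%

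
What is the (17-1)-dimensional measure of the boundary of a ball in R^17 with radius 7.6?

S = n·V_n(r)/r = 17·V_17(7.6)/7.6 (volume-to-surface relation), giving 2.96912e+14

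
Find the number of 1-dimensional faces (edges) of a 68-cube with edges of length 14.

An n-cube has n·2^(n-1) edges. With n = 68: 68·147573952589676412928 = 10035028776097996079104.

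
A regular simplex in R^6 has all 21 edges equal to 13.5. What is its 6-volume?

V_6 = √(7) · 13.5^6 / (6! · 2^(6/2)) ≈ 2780.54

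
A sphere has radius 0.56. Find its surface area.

The surface area of an n-ball is 2π^(n/2) r^(n-1) / Γ(n/2). For n=3, r=0.56: 4πr² = 4π·(0.56)² ≈ 3.94081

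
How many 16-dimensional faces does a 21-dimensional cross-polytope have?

Each 16-face is the convex hull of 17 vertices, one chosen as ±e_i from each of 17 distinct axes: 2^17·C(21,17) = 784465920.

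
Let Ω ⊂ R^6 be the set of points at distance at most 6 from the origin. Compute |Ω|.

V = 7776·π^3 ≈ 241105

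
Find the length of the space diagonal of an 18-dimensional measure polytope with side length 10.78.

||(10.78,10.78,...,10.78)|| = √(18)·10.78 ≈ 45.7357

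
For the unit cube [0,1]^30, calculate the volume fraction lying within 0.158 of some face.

The inner cube has side 1-2·0.158 = 0.684 and volume (0.684)^30 ≈ 1.126e-05, so the shell holds 0.999989 of the volume.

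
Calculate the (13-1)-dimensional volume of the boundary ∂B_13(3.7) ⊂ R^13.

S_13(3.7) = 2·π^(13/2)·(3.7)^12 / Γ(13/2) ≈ 7.79301e+07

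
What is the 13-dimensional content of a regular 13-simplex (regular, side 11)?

Volume = 11^13 · √(14/2^13) / 13! ≈ 229.189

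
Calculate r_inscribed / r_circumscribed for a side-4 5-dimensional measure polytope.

For an n-cube of any side s, the inradius is s/2 and the circumradius is s√n/2, so the ratio is 1/√5 ≈ 0.447214.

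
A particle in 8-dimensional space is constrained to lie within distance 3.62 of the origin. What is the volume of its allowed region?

V_8(3.62) = π^(8/2) · (3.62)^8 / Γ(8/2 + 1) ≈ 119690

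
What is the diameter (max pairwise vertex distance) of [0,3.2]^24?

d = √(3.2² + 3.2² + ... + 3.2²) [24 terms] = √(24·3.2²) = 3.2√24 ≈ 15.6767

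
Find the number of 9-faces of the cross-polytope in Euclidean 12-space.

An n-cross-polytope has 2^(k+1)·C(n,k+1) k-faces. Here 2^10·C(12,10) = 1024·66 = 67584.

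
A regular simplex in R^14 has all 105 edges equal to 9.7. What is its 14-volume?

For a regular n-simplex with edge a, V = (a^n / n!)·√((n+1)/2^n). With a=9.7, n=14: V ≈ 22.6585.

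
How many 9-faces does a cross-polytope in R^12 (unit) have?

f_9(12-orthoplex) = 2^10 · (12 choose 10) = 67584.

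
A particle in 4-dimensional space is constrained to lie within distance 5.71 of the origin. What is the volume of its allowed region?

V_4(5.71) = π^(4/2) · (5.71)^4 / Γ(4/2 + 1) ≈ 5245.83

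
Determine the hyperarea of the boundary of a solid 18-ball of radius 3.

S_18(3) = 2·π^(18/2)·(3)^17 / Γ(18/2) = 14348907·π^9/2240 ≈ 1.9095e+08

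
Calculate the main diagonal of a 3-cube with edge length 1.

Diagonal = √3 · 1 ≈ 1.73205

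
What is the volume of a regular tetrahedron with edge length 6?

Volume = (√2/12) · 6³ = 25.4558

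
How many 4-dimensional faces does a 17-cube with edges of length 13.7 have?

Number of 4-faces = C(17,4) · 2^(17-4) = 2380 · 8192 = 19496960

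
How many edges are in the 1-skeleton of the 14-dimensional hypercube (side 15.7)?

An n-cube has n·2^(n-1) edges. With n = 14: 14·8192 = 114688.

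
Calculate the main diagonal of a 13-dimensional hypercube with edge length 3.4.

The space diagonal of an n-cube of side s is s√n. Here 3.4·√13 ≈ 12.2589.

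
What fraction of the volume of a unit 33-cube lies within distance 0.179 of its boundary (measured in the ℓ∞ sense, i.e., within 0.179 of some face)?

Shell fraction = 1 - (1-0.358)^33 ≈ 0.9999995547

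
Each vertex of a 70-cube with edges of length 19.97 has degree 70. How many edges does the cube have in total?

The 70-cube has n·2^(n-1) = 70·2^69 = 70·590295810358705651712 = 41320706725109395619840 edges.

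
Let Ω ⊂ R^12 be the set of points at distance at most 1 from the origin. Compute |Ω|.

V = π^6/720 ≈ 1.33526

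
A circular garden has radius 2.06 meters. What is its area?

V_2(2.06) = π^(2/2) · (2.06)^2 / Γ(2/2 + 1) ≈ 13.3317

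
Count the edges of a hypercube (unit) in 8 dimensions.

Each of the 2^8 = 256 vertices has degree 8; total edges = 8·2^8/2 = 1024.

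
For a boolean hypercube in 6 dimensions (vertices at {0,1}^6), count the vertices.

An n-cube has 2^n vertices; for n = 6 that is 2^6 = 64.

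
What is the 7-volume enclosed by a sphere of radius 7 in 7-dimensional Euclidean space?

V_7(7) = π^(7/2) · (7)^7 / Γ(7/2 + 1) = 1882384·π^3/15 ≈ 3.89105e+06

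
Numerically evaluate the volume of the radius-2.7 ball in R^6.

V_6(2.7) = π^(6/2) · (2.7)^6 / Γ(6/2 + 1) ≈ 2002.08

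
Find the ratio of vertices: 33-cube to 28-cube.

The 33-cube has 2^33 = 8589934592 vertices. The 28-cube has 2^28 = 268435456 vertices. Ratio: 8589934592/268435456 = 32.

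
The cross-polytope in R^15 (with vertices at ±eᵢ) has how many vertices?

An n-cross-polytope has 2n vertices; here n = 15, giving 30.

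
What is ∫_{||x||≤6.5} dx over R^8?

Volume = π^{8/2}·(6.5)^8/Γ(5) = 815730721·π^4/6144 ≈ 1.29329e+07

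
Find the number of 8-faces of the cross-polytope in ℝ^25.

Each 8-face is the convex hull of 9 vertices, one chosen as ±e_i from each of 9 distinct axes: 2^9·C(25,9) = 1046003200.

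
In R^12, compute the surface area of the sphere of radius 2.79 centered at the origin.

The surface area of an n-ball is 2π^(n/2) r^(n-1) / Γ(n/2). For n=12, r=2.79: 1.2776e+06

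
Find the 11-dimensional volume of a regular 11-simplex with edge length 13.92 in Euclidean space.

Volume = 13.92^11 · √(12/2^11) / 11! ≈ 7291.24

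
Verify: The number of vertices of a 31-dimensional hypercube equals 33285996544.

False. The 31-cube has 2^31 = 2147483648 vertices.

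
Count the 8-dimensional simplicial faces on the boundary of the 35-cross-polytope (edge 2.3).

Number of 8-faces = 2^(8+1) · C(35,8+1) = 512 · 70607460 = 36151019520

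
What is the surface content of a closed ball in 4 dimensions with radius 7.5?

S = n·V_n(r)/r = 4·V_4(7.5)/7.5 (volume-to-surface relation), giving 3375·π^2/4 ≈ 8327.48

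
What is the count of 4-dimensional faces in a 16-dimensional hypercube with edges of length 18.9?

f_4(16-cube) = (16 choose 4) · 2^12 = 7454720.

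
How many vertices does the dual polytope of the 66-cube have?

The 66-dimensional cross-polytope has 2n = 2·66 = 132 vertices.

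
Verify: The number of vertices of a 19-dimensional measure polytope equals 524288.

True. The 19-cube has 2^19 = 524288 vertices.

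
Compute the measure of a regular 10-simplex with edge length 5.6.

V_10 = √(11) · 5.6^10 / (10! · 2^(10/2)) ≈ 0.866291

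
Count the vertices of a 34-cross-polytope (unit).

Number of vertices = 2n = 68.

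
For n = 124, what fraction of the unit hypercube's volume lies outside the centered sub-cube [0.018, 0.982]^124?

1 - (1 - 2·0.018)^124 = 1 - 0.964^124 ≈ 0.989394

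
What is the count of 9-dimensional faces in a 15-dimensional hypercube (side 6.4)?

An n-cube has C(n,k)·2^(n-k) k-faces. Here C(15,9)·2^6 = 5005·64 = 320320.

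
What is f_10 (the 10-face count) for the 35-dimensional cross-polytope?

Each 10-face is the convex hull of 11 vertices, one chosen as ±e_i from each of 11 distinct axes: 2^11·C(35,11) = 854478643200.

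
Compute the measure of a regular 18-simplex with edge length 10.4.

For a regular n-simplex with edge a, V = (a^n / n!)·√((n+1)/2^n). With a=10.4, n=18: V ≈ 2.6938.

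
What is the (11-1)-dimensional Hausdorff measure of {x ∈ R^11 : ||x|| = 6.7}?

S_11(6.7) = 2·π^(11/2)·(6.7)^10 / Γ(11/2) ≈ 3.77786e+09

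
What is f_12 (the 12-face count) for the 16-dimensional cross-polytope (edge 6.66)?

Each 12-face is the convex hull of 13 vertices, one chosen as ±e_i from each of 13 distinct axes: 2^13·C(16,13) = 4587520.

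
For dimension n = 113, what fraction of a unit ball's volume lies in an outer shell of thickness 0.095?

1 - (1-0.095)^113 ≈ 0.999987 ≈ 99.998737%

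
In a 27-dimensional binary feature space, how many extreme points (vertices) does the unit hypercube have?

An n-cube has 2^n vertices; for n = 27 that is 2^27 = 134217728.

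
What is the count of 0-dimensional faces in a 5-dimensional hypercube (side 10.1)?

f_0(5-cube) = (5 choose 0) · 2^5 = 32.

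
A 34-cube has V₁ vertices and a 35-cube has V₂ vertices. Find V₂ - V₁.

V₁ = 2^34 = 17179869184. V₂ = 2^35 = 34359738368. V₂ - V₁ = 17179869184.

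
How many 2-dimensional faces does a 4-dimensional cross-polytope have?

Each 2-face is the convex hull of 3 vertices, one chosen as ±e_i from each of 3 distinct axes: 2^3·C(4,3) = 32.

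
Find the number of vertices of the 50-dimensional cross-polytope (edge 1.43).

The 50-dimensional cross-polytope has 2n = 2·50 = 100 vertices.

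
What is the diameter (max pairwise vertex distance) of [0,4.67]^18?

||(4.67,4.67,...,4.67)|| = √(18)·4.67 ≈ 19.8131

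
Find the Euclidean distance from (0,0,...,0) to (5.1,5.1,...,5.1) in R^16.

Diagonal = √16 · 5.1 = 20.4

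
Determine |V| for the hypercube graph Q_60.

The 60-cube has 2^60 = 1152921504606846976 vertices.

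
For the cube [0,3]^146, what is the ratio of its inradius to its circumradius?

r_in / r_out = (3/2) / (3√146/2) = 1/√146 ≈ 0.0827606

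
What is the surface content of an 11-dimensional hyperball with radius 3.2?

S = n·V_n(r)/r = 11·V_11(3.2)/3.2 (volume-to-surface relation), giving 2.33344e+06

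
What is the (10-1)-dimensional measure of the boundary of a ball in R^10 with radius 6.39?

S_10(6.39) = 2·π^(10/2)·(6.39)^9 / Γ(10/2) ≈ 4.52977e+08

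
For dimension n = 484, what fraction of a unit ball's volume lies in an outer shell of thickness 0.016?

1 - (1-0.016)^484 ≈ 0.999593 ≈ 99.9593%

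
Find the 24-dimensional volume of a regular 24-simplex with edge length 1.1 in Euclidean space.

V = (1.1^24 / 24!) · √((24+1) / 2^24) ≈ 1.93789e-26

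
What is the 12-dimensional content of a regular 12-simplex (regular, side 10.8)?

Volume = 10.8^12 · √(13/2^12) / 12! ≈ 296.169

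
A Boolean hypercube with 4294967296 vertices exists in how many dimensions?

The n-cube has 2^n vertices, and 4294967296 = 2^32, so n = 32.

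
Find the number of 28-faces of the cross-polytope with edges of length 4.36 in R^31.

Number of 28-faces = 2^(28+1) · C(31,28+1) = 536870912 · 465 = 249644974080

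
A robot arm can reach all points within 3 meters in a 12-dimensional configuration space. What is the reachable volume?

V_12(3) = π^(12/2) · (3)^12 / Γ(12/2 + 1) = 59049·π^6/80 ≈ 709613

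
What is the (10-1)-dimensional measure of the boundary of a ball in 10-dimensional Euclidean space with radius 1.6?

S = n·V_n(r)/r = 10·V_10(1.6)/1.6 (volume-to-surface relation), giving 1752.46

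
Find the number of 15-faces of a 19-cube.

Choose 15 of 19 axes to span the face (C(19,15) = 3876 ways), then fix each of the remaining 4 coordinates at one of its two extreme values (2^4 = 16 ways): 3876·16 = 62016.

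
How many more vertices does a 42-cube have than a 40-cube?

The 42-cube has 2^42 = 4398046511104 vertices. The 40-cube has 2^40 = 1099511627776 vertices. Difference: 4398046511104 - 1099511627776 = 3298534883328.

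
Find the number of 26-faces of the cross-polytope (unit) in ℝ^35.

Number of 26-faces = 2^(26+1) · C(35,26+1) = 134217728 · 23535820 = 3158924287016960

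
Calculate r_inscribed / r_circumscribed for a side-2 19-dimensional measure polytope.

Ratio = (s/2)/(s√19/2) = 19^(-1/2) ≈ 0.229416.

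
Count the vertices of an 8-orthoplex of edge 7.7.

An n-cross-polytope has 2n vertices; here n = 8, giving 16.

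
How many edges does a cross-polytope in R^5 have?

Each 1-face is the convex hull of 2 vertices, one chosen as ±e_i from each of 2 distinct axes: 2^2·C(5,2) = 40.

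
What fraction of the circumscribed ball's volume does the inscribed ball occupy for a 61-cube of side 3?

V_in/V_out = n^(-n/2) = 61^(-61/2) ≈ 3.52728e-55.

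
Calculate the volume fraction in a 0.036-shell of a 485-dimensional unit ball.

V(inner)/V(outer) = ((1-0.036)/1)^485 ≈ 1.894e-08, so the shell fraction is 0.9999999811.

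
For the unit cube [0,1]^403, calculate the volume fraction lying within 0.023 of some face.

The inner cube has side 1-2·0.023 = 0.954 and volume (0.954)^403 ≈ 5.728e-09, so the shell holds 0.9999999943 of the volume.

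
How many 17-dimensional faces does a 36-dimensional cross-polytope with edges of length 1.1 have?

Each 17-face is the convex hull of 18 vertices, one chosen as ±e_i from each of 18 distinct axes: 2^18·C(36,18) = 2378992268083200.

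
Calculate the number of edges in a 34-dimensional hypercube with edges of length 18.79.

An n-cube has n·2^(n-1) edges. With n = 34: 34·8589934592 = 292057776128.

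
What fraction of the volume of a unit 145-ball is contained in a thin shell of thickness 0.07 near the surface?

Shell fraction = 1 - (1-0.07)^145 ≈ 0.999973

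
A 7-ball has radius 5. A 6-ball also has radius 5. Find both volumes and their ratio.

V_7(5) ≈ 369122. V_6(5) ≈ 80745.5. Ratio V_7/V_6 ≈ 4.571.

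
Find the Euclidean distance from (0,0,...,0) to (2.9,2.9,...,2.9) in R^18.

Diagonal = √18 · 2.9 ≈ 12.3037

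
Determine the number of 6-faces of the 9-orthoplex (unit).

Number of 6-faces = 2^(6+1) · C(9,6+1) = 128 · 36 = 4608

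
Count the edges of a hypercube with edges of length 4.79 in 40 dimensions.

Each of the 2^40 = 1099511627776 vertices has degree 40; total edges = 40·2^40/2 = 21990232555520.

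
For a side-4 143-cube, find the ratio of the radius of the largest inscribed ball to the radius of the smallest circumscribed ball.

r_in = 4/2 (half the side); r_out = 4√143/2 (half the diagonal). Ratio = 1/√143 ≈ 0.0836242.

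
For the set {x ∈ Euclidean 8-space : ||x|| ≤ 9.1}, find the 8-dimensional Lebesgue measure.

Volume = π^{8/2}·(9.1)^8/Γ(5) ≈ 1.90862e+08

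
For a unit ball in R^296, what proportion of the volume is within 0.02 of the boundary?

V(inner)/V(outer) = ((1-0.02)/1)^296 ≈ 0.002529, so the shell fraction is 0.997471.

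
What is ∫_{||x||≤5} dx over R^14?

V_14(5) = π^(14/2) · (5)^14 / Γ(14/2 + 1) = 1220703125·π^7/1008 ≈ 3.65762e+09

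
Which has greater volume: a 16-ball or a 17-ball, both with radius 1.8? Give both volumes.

V_16(1.8) ≈ 2857.84. V_17(1.8) ≈ 3081.72. The 17-ball is larger.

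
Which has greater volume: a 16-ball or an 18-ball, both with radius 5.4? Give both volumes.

V_16(5.4) ≈ 1.23021e+11. V_18(5.4) ≈ 1.2522e+12. The 18-ball is larger.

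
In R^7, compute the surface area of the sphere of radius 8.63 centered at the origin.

S_7(8.63) = 2·π^(7/2)·(8.63)^6 / Γ(7/2) ≈ 1.36629e+07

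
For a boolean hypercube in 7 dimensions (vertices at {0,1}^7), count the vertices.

The 7-cube has 2^7 = 128 vertices.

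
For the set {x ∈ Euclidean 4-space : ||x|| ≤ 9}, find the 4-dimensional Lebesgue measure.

V_4(9) = π^(4/2) · (9)^4 / Γ(4/2 + 1) = 6561·π^2/2 ≈ 32377.2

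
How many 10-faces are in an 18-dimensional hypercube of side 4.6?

Number of 10-faces = C(18,10) · 2^(18-10) = 43758 · 256 = 11202048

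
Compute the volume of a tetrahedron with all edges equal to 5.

Volume = (√2/12) · 5³ = 14.7314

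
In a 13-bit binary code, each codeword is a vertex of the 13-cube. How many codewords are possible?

An n-cube has 2^n vertices; for n = 13 that is 2^13 = 8192.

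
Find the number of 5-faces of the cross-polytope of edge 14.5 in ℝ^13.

An n-cross-polytope has 2^(k+1)·C(n,k+1) k-faces. Here 2^6·C(13,6) = 64·1716 = 109824.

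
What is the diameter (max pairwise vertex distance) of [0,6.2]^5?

d = √(6.2² + 6.2² + ... + 6.2²) [5 terms] = √(5·6.2²) = 6.2√5 ≈ 13.8636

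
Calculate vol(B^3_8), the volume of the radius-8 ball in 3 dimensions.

V = 2048·π/3 ≈ 2144.66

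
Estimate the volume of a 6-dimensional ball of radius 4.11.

Volume = π^{6/2}·(4.11)^6/Γ(4) ≈ 24908.6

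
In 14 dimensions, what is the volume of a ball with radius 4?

V_14(4) = π^(14/2) · (4)^14 / Γ(14/2 + 1) = 16777216·π^7/315 ≈ 1.60864e+08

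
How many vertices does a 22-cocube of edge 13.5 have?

Each 0-face is the convex hull of 1 vertex, one chosen as ±e_i from each of 1 distinct axis: 2^1·C(22,1) = 44.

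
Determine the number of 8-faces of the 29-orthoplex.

Each 8-face is the convex hull of 9 vertices, one chosen as ±e_i from each of 9 distinct axes: 2^9·C(29,9) = 5127682560.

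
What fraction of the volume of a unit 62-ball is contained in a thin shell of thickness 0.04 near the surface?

1 - (1-0.04)^62 ≈ 0.920418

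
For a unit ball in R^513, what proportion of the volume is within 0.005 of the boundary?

Shell fraction = 1 - (1-0.005)^513 ≈ 0.923574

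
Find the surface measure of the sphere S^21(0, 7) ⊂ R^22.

S_22(7) = 2·π^(22/2)·(7)^21 / Γ(22/2) = 79792266297612001·π^11/259200 ≈ 9.05679e+16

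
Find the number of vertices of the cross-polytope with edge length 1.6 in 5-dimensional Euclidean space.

Number of 0-faces = 2^(0+1) · C(5,0+1) = 2 · 5 = 10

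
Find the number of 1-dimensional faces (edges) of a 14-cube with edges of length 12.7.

Each of the 2^14 = 16384 vertices has degree 14; total edges = 14·2^14/2 = 114688.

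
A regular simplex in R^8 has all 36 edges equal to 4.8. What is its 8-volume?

V_8 = √(9) · 4.8^8 / (8! · 2^(8/2)) ≈ 1.31042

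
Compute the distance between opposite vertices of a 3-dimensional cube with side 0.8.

Diagonal = √3 · 0.8 ≈ 1.38564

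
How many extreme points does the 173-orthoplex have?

The vertices are ±e_1, ..., ±e_173, so there are 2·173 = 346.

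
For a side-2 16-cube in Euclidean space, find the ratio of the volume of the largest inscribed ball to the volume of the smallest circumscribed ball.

V_in / V_out = (r_in/r_out)^16 = (1/√16)^16 = 16^(-16/2) ≈ 2.32831e-10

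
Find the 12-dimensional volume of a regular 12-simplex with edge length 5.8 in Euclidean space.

V = (5.8^12 / 12!) · √((12+1) / 2^12) ≈ 0.170448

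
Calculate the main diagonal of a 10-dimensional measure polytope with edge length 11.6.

The space diagonal of an n-cube of side s is s√n. Here 11.6·√10 ≈ 36.6824.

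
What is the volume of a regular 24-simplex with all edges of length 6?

V = (6^24 / 24!) · √((24+1) / 2^24) ≈ 9.32254e-09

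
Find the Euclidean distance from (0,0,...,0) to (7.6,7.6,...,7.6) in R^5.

d = √(7.6² + 7.6² + ... + 7.6²) [5 terms] = √(5·7.6²) = 7.6√5 ≈ 16.9941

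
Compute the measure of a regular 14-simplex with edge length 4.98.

For a regular n-simplex with edge a, V = (a^n / n!)·√((n+1)/2^n). With a=4.98, n=14: V ≈ 0.0020028.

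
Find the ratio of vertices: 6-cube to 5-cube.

The 6-cube has 2^6 = 64 vertices. The 5-cube has 2^5 = 32 vertices. Ratio: 64/32 = 2.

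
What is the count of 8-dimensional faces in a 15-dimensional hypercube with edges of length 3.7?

f_8(15-cube) = (15 choose 8) · 2^7 = 823680.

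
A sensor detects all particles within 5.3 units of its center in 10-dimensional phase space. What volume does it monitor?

V_10(5.3) = π^(10/2) · (5.3)^10 / Γ(10/2 + 1) ≈ 4.45992e+07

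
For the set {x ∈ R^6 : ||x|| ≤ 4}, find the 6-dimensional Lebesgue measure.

V = 2048·π^3/3 ≈ 21167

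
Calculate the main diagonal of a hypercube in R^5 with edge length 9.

d = √(9² + 9² + ... + 9²) [5 terms] = √(5·9²) = 9√5 ≈ 20.1246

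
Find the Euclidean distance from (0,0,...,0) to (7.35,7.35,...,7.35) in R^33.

The space diagonal of an n-cube of side s is s√n. Here 7.35·√33 ≈ 42.2225.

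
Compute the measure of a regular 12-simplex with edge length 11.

For a regular n-simplex with edge a, V = (a^n / n!)·√((n+1)/2^n). With a=11, n=12: V ≈ 369.119.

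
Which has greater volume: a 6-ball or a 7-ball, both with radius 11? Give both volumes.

V_6(11) ≈ 9.15492e+06. V_7(11) ≈ 9.20723e+07. The 7-ball is larger.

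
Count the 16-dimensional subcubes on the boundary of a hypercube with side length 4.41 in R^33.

Number of 16-faces = C(33,16) · 2^(33-16) = 1166803110 · 131072 = 152935217233920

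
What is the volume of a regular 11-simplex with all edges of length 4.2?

For a regular n-simplex with edge a, V = (a^n / n!)·√((n+1)/2^n). With a=4.2, n=11: V ≈ 0.0137566.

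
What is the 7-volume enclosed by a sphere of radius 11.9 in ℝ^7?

Volume = π^{7/2}·(11.9)^7/Γ(9/2) ≈ 1.59665e+08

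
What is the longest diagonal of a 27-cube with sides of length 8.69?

d = √(8.69² + 8.69² + ... + 8.69²) [27 terms] = √(27·8.69²) = 8.69√27 ≈ 45.1546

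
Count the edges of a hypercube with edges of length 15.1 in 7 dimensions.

Number of 1-faces = C(7,1)·2^(7-1) = 7·64 = 448.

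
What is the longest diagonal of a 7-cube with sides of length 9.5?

||(9.5,9.5,...,9.5)|| = √(7)·9.5 ≈ 25.1346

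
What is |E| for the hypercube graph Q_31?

The 31-cube has n·2^(n-1) = 31·2^30 = 31·1073741824 = 33285996544 edges.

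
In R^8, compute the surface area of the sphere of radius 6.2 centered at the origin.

S_8(6.2) = 2·π^(8/2)·(6.2)^7 / Γ(8/2) ≈ 1.14346e+07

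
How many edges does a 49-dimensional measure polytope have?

Number of 1-faces = C(49,1)·2^(49-1) = 49·281474976710656 = 13792273858822144.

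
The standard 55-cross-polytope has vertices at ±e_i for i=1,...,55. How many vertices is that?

Number of vertices = 2n = 110.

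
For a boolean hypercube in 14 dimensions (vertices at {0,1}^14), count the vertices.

Each vertex is a binary string of length 14, so there are 2^14 = 16384.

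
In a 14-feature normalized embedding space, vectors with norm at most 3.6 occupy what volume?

The n-ball volume is π^(n/2)·r^n/Γ(n/2+1). With n=14, r=3.6: V ≈ 3.68005e+07.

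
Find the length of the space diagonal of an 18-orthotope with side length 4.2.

The space diagonal of an n-cube of side s is s√n. Here 4.2·√18 ≈ 17.8191.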